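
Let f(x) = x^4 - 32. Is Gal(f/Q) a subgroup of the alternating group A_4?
No

The polynomial is irreducible of degree 4 over Q. Its discriminant is -8388608, which is not a perfect square. A Galois group lies in the alternating group exactly when the discriminant is a square in Q, so the Galois group (D_4) is not contained in A_4.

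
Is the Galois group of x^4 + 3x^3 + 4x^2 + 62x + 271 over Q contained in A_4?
No

The polynomial is irreducible of degree 4 over Q. Its discriminant is 2680770125, which is not a perfect square. A Galois group lies in the alternating group exactly when the discriminant is a square in Q, so the Galois group (C_4) is not contained in A_4.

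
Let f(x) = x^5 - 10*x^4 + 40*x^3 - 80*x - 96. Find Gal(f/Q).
F_20 (also written F20)

The polynomial f is an irreducible quintic over Q, so G = Gal(f/Q) is a transitive subgroup of S_5: one of C_5 (5T1, order 5), D_5 (5T2, order 10), F_20 (5T3, order 20), A_5 (5T4, order 60) or S_5 (5T5, order 120). The discriminant of f is 18926796800000, which is not a perfect square, so G is not contained in A_5. The transitive groups of degree 5 not contained in A_5 are: F_20 (5T3, order 20), S_5 (5T5, order 120). By Dedekind's theorem, for a prime p not dividing disc(f) the degrees of the irreducible factors of f mod p form the cycle type of an element of G. Factoring f modulo the 18 such primes p <= 73 (skipping 2, 5, 19, which divide the discriminant), each new pattern first appears at: mod 3: f = (x)(x^4 + 2x^3 + x^2 + 1), pattern 4+1; mod 11: f = (x^5 + x^4 + 7x^3 + 8x + 3), pattern 5; mod 29: f = (x + 28)(x^2 + 3x + 21)(x^2 + 17x + 17), pattern 2+2+1. No other pattern occurs in this range, so the set of observed cycle types is {4+1, 5, 2+2+1}. The candidates containing elements of all these cycle types are F_20 (5T3) of order 20, S_5 (5T5) of order 120; the others are excluded. The observed types are precisely the cycle types that occur in F_20 (5T3) (apart from the identity). Each of the other remaining candidates has further cycle types, and by the Chebotarev density theorem the matching factorization patterns would occur for a proportion of primes equal to their share of the group: S_5 (5T5) additionally contains elements of type 3+2, 3+1+1, 2+1+1+1 (50 of its 120 elements, about 42% of primes). None of the 18 primes tested shows any such pattern (for each of these groups the chance of that is below 10^-4), which rules them out. Hence G = F_20 (5T3), of order 20.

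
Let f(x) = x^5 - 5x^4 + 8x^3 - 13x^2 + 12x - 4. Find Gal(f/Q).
The polynomial f is an irreducible quintic over Q, so G = Gal(f/Q) is a transitive subgroup of S_5: one of C_5 (5T1, order 5), D_5 (5T2, order 10), F_20 (5T3, order 20), A_5 (5T4, order 60) or S_5 (5T5, order 120). The discriminant of f is 734464, which is not a perfect square, so G is not contained in A_5. The transitive groups of degree 5 not contained in A_5 are: F_20 (5T3, order 20), S_5 (5T5, order 120). By Dedekind's theorem, for a prime p not dividing disc(f) the degrees of the irreducible factors of f mod p form the cycle type of an element of G. Factoring f modulo the 3 such primes p <= 7 (skipping 2, which divides the discriminant), each new pattern first appears at: mod 3: f = (x^5 + x^4 + 2x^3 + 2x^2 + 2), pattern 5; mod 7: f = (x^2 + 2x + 5)(x^3 + 3x + 2), pattern 3+2. No other pattern occurs in this range, so the set of observed cycle types is {5, 3+2}. Among the candidates above, the only group containing elements of all these cycle types is S_5 (5T5) — F_20 (5T3) lacks at least one of them. Hence G = S_5 (5T5), of order 120.

S_5 (order 120)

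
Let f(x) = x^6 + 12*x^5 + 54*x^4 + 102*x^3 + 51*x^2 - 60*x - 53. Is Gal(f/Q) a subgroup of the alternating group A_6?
The polynomial is irreducible of degree 6 over Q. Its discriminant is -11156429376, which is not a perfect square. A Galois group lies in the alternating group exactly when the discriminant is a square in Q, so the Galois group (A_4 x C_2) is not contained in A_6.

No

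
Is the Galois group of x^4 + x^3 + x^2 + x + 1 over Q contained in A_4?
No

The polynomial is irreducible of degree 4 over Q. Its discriminant is 125, which is not a perfect square. A Galois group lies in the alternating group exactly when the discriminant is a square in Q, so the Galois group (C_4) is not contained in A_4.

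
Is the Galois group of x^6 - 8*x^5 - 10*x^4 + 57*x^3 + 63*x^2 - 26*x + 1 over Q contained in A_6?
Yes

The polynomial is irreducible of degree 6 over Q. Its discriminant is 3646117689361 = 1909481^2, a perfect square. A Galois group lies in the alternating group exactly when the discriminant is a square in Q, so the Galois group (PSL(2,5)) is contained in A_6.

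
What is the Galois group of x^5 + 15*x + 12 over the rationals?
The polynomial f is an irreducible quintic over Q, so G = Gal(f/Q) is a transitive subgroup of S_5: one of C_5 (5T1, order 5), D_5 (5T2, order 10), F_20 (5T3, order 20), A_5 (5T4, order 60) or S_5 (5T5, order 120). The discriminant of f is 259200000, which is not a perfect square, so G is not contained in A_5. The transitive groups of degree 5 not contained in A_5 are: F_20 (5T3, order 20), S_5 (5T5, order 120). By Dedekind's theorem, for a prime p not dividing disc(f) the degrees of the irreducible factors of f mod p form the cycle type of an element of G. Factoring f modulo the 18 such primes p <= 73 (skipping 2, 3, 5, which divide the discriminant), each new pattern first appears at: mod 7: f = (x + 6)(x^4 + x^3 + x^2 + x + 2), pattern 4+1; mod 11: f = (x + 6)(x^2 + 2x + 10)(x^2 + 3x + 9), pattern 2+2+1; mod 19: f = (x^5 + 15x + 12), pattern 5. No other pattern occurs in this range, so the set of observed cycle types is {4+1, 2+2+1, 5}. The candidates containing elements of all these cycle types are F_20 (5T3) of order 20, S_5 (5T5) of order 120; the others are excluded. The observed types are precisely the cycle types that occur in F_20 (5T3) (apart from the identity). Each of the other remaining candidates has further cycle types, and by the Chebotarev density theorem the matching factorization patterns would occur for a proportion of primes equal to their share of the group: S_5 (5T5) additionally contains elements of type 3+2, 3+1+1, 2+1+1+1 (50 of its 120 elements, about 42% of primes). None of the 18 primes tested shows any such pattern (for each of these groups the chance of that is below 10^-4), which rules them out. Hence G = F_20 (5T3), of order 20.

5T3: F_20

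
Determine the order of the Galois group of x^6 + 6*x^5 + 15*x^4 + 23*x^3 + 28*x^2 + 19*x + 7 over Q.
The degree of the splitting field over Q equals the order of the Galois group, so first determine the group. The polynomial f is an irreducible sextic over Q, so G = Gal(f/Q) is one of the 16 transitive subgroups 6T1, ..., 6T16 of S_6. The discriminant of f is -141432219, which is not a perfect square, so G is not contained in A_6. The transitive groups of degree 6 not contained in A_6 are: C_6 (6T1, order 6), S_3 (6T2, order 6), D_6 (6T3, order 12), C_3 x S_3 (6T5, order 18), A_4 x C_2 (6T6, order 24), S_4 (6T8, order 24), S_3 x S_3 (6T9, order 36), S_4 x C_2 (6T11, order 48), (S_3 x S_3) : C_2 (6T13, order 72), PGL(2,5) (6T14, order 120), S_6 (6T16, order 720). By Dedekind's theorem, for a prime p not dividing disc(f) the degrees of the irreducible factors of f mod p form the cycle type of an element of G. Factoring f modulo the 4 such primes p <= 11 (skipping 3, which divides the discriminant), each new pattern first appears at: mod 2: f = (x^6 + x^4 + x^3 + x + 1), pattern 6; mod 5: f = (x^3 + x + 4)(x^3 + x^2 + 4x + 3), pattern 3+3; mod 7: f = (x)(x^5 + 6x^4 + x^3 + 2x^2 + 5), pattern 5+1; mod 11: f = (x + 10)(x^2 + 7x + 5)(x^3 + 6x + 3), pattern 3+2+1. No other pattern occurs in this range, so the set of observed cycle types is {6, 3+3, 5+1, 3+2+1}. Among the candidates above, the only group containing elements of all these cycle types is S_6 (6T16); every other candidate lacks at least one of them. Hence G = S_6 (6T16), of order 720. The Galois group S_6 (6T16) has order 720, so the splitting field has degree 720 over Q.

720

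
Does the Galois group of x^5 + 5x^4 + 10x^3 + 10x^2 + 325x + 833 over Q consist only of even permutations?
Yes

The polynomial is irreducible of degree 5 over Q. Its discriminant is 1073741824000000 = 32768000^2, a perfect square. A Galois group lies in the alternating group exactly when the discriminant is a square in Q, so the Galois group (A_5) is contained in A_5.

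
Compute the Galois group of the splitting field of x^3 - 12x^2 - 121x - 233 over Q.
The polynomial is an irreducible cubic over Q and its discriminant is 28561 = 169^2, a perfect square. For an irreducible cubic, a square discriminant forces the Galois group to be A_3, the cyclic group of order 3.

C_3, A_3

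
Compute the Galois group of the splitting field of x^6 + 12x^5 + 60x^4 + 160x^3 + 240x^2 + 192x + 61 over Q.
6T3: D_6

The polynomial f is an irreducible sextic over Q, so G = Gal(f/Q) is one of the 16 transitive subgroups 6T1, ..., 6T16 of S_6. The discriminant of f is 11337408, which is not a perfect square, so G is not contained in A_6. The transitive groups of degree 6 not contained in A_6 are: C_6 (6T1, order 6), S_3 (6T2, order 6), D_6 (6T3, order 12), C_3 x S_3 (6T5, order 18), A_4 x C_2 (6T6, order 24), S_4 (6T8, order 24), S_3 x S_3 (6T9, order 36), S_4 x C_2 (6T11, order 48), (S_3 x S_3) : C_2 (6T13, order 72), PGL(2,5) (6T14, order 120), S_6 (6T16, order 720). By Dedekind's theorem, for a prime p not dividing disc(f) the degrees of the irreducible factors of f mod p form the cycle type of an element of G. Factoring f modulo the 79 such primes p <= 419 (skipping 2, 3, which divide the discriminant), each new pattern first appears at: mod 5: f = (x^2 + x + 1)(x^2 + 2x + 3)(x^2 + 4x + 2), pattern 2+2+2; mod 7: f = (x^6 + 5x^5 + 4x^4 + 6x^3 + 2x^2 + 3x + 5), pattern 6; mod 11: f = (x + 5)(x + 10)(x^2 + x + 7)(x^2 + 7x + 8), pattern 2+2+1+1; mod 13: f = (x^3 + 6x^2 + 12x + 4)(x^3 + 6x^2 + 12x + 12), pattern 3+3; mod 61: f = (x)(x + 4)(x + 28)(x + 30)(x + 35)(x + 37), pattern 1+1+1+1+1+1. No other pattern occurs in this range, so the set of observed cycle types is {2+2+2, 6, 2+2+1+1, 3+3, 1+1+1+1+1+1}. The candidates containing elements of all these cycle types are D_6 (6T3) of order 12, A_4 x C_2 (6T6) of order 24, S_3 x S_3 (6T9) of order 36, S_4 x C_2 (6T11) of order 48, (S_3 x S_3) : C_2 (6T13) of order 72, PGL(2,5) (6T14) of order 120, S_6 (6T16) of order 720; the others are excluded. The observed types are precisely the cycle types that occur in D_6 (6T3). Each of the other remaining candidates has further cycle types, and by the Chebotarev density theorem the matching factorization patterns would occur for a proportion of primes equal to their share of the group: A_4 x C_2 (6T6) additionally contains elements of type 2+1+1+1+1 (3 of its 24 elements, about 12% of primes); S_3 x S_3 (6T9) additionally contains elements of type 3+1+1+1 (4 of its 36 elements, about 11% of primes); S_4 x C_2 (6T11) additionally contains elements of type 4+2, 4+1+1, 2+1+1+1+1 (15 of its 48 elements, about 31% of primes); (S_3 x S_3) : C_2 (6T13) additionally contains elements of type 4+2, 3+2+1, 3+1+1+1, 2+1+1+1+1 (40 of its 72 elements, about 56% of primes); PGL(2,5) (6T14) additionally contains elements of type 5+1, 4+1+1 (54 of its 120 elements, about 45% of primes); S_6 (6T16) additionally contains elements of type 5+1, 4+2, 4+1+1, 3+2+1, 3+1+1+1, 2+1+1+1+1 (499 of its 720 elements, about 69% of primes). None of the 79 primes tested shows any such pattern (for each of these groups the chance of that is below 10^-4), which rules them out. Hence G = D_6 (6T3), of order 12.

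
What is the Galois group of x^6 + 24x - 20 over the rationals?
The polynomial f is an irreducible sextic over Q, so G = Gal(f/Q) is one of the 16 transitive subgroups 6T1, ..., 6T16 of S_6. The discriminant of f is 746496000000 = 864000^2, a perfect square, so G is contained in A_6. The transitive groups of degree 6 contained in A_6 are: A_4 (6T4, order 12), S_4 (6T7, order 24), (C_3 x C_3) : C_4 (6T10, order 36), PSL(2,5) (6T12, order 60), A_6 (6T15, order 360). By Dedekind's theorem, for a prime p not dividing disc(f) the degrees of the irreducible factors of f mod p form the cycle type of an element of G. Factoring f modulo the 6 such primes p <= 23 (skipping 2, 3, 5, which divide the discriminant), each new pattern first appears at: mod 7: f = (x + 3)(x^5 + 4x^4 + 2x^3 + x^2 + 4x + 5), pattern 5+1; mod 23: f = (x + 7)(x + 12)(x + 21)(x^3 + 6x^2 + 13x + 16), pattern 3+1+1+1. No other pattern occurs in this range, so the set of observed cycle types is {5+1, 3+1+1+1}. Among the candidates above, the only group containing elements of all these cycle types is A_6 (6T15) — each of A_4 (6T4), S_4 (6T7), (C_3 x C_3) : C_4 (6T10), PSL(2,5) (6T12) lacks at least one of them. Hence G = A_6 (6T15), of order 360.

A_6 (order 360)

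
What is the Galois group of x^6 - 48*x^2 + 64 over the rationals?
The polynomial f is an irreducible sextic over Q, so G = Gal(f/Q) is one of the 16 transitive subgroups 6T1, ..., 6T16 of S_6. The discriminant of f is -450868486864896, which is not a perfect square, so G is not contained in A_6. The transitive groups of degree 6 not contained in A_6 are: C_6 (6T1, order 6), S_3 (6T2, order 6), D_6 (6T3, order 12), C_3 x S_3 (6T5, order 18), A_4 x C_2 (6T6, order 24), S_4 (6T8, order 24), S_3 x S_3 (6T9, order 36), S_4 x C_2 (6T11, order 48), (S_3 x S_3) : C_2 (6T13, order 72), PGL(2,5) (6T14, order 120), S_6 (6T16, order 720). By Dedekind's theorem, for a prime p not dividing disc(f) the degrees of the irreducible factors of f mod p form the cycle type of an element of G. Factoring f modulo the 33 such primes p <= 149 (skipping 2, 3, which divide the discriminant), each new pattern first appears at: mod 5: f = (x^3 + x^2 + 3x + 1)(x^3 + 4x^2 + 3x + 4), pattern 3+3; mod 7: f = (x^6 + x^2 + 1), pattern 6; mod 17: f = (x + 1)(x + 16)(x^2 + 6)(x^2 + 12), pattern 2+2+1+1; mod 19: f = (x + 3)(x + 6)(x + 13)(x + 16)(x^2 + 7), pattern 2+1+1+1+1; mod 71: f = (x^2 + 29)(x^2 + 49)(x^2 + 64), pattern 2+2+2. No other pattern occurs in this range, so the set of observed cycle types is {3+3, 6, 2+2+1+1, 2+1+1+1+1, 2+2+2}. The candidates containing elements of all these cycle types are A_4 x C_2 (6T6) of order 24, S_4 x C_2 (6T11) of order 48, (S_3 x S_3) : C_2 (6T13) of order 72, S_6 (6T16) of order 720; the others are excluded. The observed types are precisely the cycle types that occur in A_4 x C_2 (6T6) (apart from the identity). Each of the other remaining candidates has further cycle types, and by the Chebotarev density theorem the matching factorization patterns would occur for a proportion of primes equal to their share of the group: S_4 x C_2 (6T11) additionally contains elements of type 4+2, 4+1+1 (12 of its 48 elements, about 25% of primes); (S_3 x S_3) : C_2 (6T13) additionally contains elements of type 4+2, 3+2+1, 3+1+1+1 (34 of its 72 elements, about 47% of primes); S_6 (6T16) additionally contains elements of type 5+1, 4+2, 4+1+1, 3+2+1, 3+1+1+1 (484 of its 720 elements, about 67% of primes). None of the 33 primes tested shows any such pattern (for each of these groups the chance of that is below 10^-4), which rules them out. Hence G = A_4 x C_2 (6T6), of order 24.

6T6: A_4 x C_2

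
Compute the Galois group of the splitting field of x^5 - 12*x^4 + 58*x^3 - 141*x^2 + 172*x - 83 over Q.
The polynomial f is an irreducible quintic over Q, so G = Gal(f/Q) is a transitive subgroup of S_5: one of C_5 (5T1, order 5), D_5 (5T2, order 10), F_20 (5T3, order 20), A_5 (5T4, order 60) or S_5 (5T5, order 120). The discriminant of f is 2209 = 47^2, a perfect square, so G is contained in A_5. The transitive groups of degree 5 contained in A_5 are: C_5 (5T1, order 5), D_5 (5T2, order 10), A_5 (5T4, order 60). By Dedekind's theorem, for a prime p not dividing disc(f) the degrees of the irreducible factors of f mod p form the cycle type of an element of G. Factoring f modulo the 23 such primes p <= 89 (skipping 47, which divides the discriminant), each new pattern first appears at: mod 2: f = (x^5 + x^2 + 1), pattern 5; mod 5: f = (x + 4)(x^2 + x + 1)(x^2 + 3x + 3), pattern 2+2+1; mod 83: f = (x)(x + 10)(x + 13)(x + 21)(x + 27), pattern 1+1+1+1+1. No other pattern occurs in this range, so the set of observed cycle types is {5, 2+2+1, 1+1+1+1+1}. The candidates containing elements of all these cycle types are D_5 (5T2) of order 10, A_5 (5T4) of order 60; the others are excluded. The observed types are precisely the cycle types that occur in D_5 (5T2). Each of the other remaining candidates has further cycle types, and by the Chebotarev density theorem the matching factorization patterns would occur for a proportion of primes equal to their share of the group: A_5 (5T4) additionally contains elements of type 3+1+1 (20 of its 60 elements, about 33% of primes). None of the 23 primes tested shows any such pattern (for each of these groups the chance of that is below 10^-4), which rules them out. Hence G = D_5 (5T2), of order 10.

D_5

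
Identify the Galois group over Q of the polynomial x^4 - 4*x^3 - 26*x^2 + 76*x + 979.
D_4 (also written D4)

The polynomial is an irreducible quartic over Q and its discriminant is 154550208512, which is not a perfect square, so the Galois group is not contained in A_4. The resolvent cubic y^3 + 26*y^2 - 4220*y - 123256 has exactly one rational root, so the Galois group is C_4 or D_4. The quartic remains irreducible over Q(sqrt(disc)), so the group is D_4.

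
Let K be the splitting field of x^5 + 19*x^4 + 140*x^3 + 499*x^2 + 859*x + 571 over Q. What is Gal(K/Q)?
C_5, the cyclic group of order 5

The polynomial f is an irreducible quintic over Q, so G = Gal(f/Q) is a transitive subgroup of S_5: one of C_5 (5T1, order 5), D_5 (5T2, order 10), F_20 (5T3, order 20), A_5 (5T4, order 60) or S_5 (5T5, order 120). The discriminant of f is 14641 = 121^2, a perfect square, so G is contained in A_5. The transitive groups of degree 5 contained in A_5 are: C_5 (5T1, order 5), D_5 (5T2, order 10), A_5 (5T4, order 60). By Dedekind's theorem, for a prime p not dividing disc(f) the degrees of the irreducible factors of f mod p form the cycle type of an element of G. Factoring f modulo the 14 such primes p <= 47 (skipping 11, which divides the discriminant), each new pattern first appears at: mod 2: f = (x^5 + x^4 + x^2 + x + 1), pattern 5; mod 23: f = (x + 8)(x + 10)(x + 14)(x + 15)(x + 18), pattern 1+1+1+1+1. No other pattern occurs in this range, so the set of observed cycle types is {5, 1+1+1+1+1}. The candidates containing elements of all these cycle types are C_5 (5T1) of order 5, D_5 (5T2) of order 10, A_5 (5T4) of order 60; the others are excluded. The observed types are precisely the cycle types that occur in C_5 (5T1). Each of the other remaining candidates has further cycle types, and by the Chebotarev density theorem the matching factorization patterns would occur for a proportion of primes equal to their share of the group: D_5 (5T2) additionally contains elements of type 2+2+1 (5 of its 10 elements, about 50% of primes); A_5 (5T4) additionally contains elements of type 3+1+1, 2+2+1 (35 of its 60 elements, about 58% of primes). None of the 14 primes tested shows any such pattern (for each of these groups the chance of that is below 10^-4), which rules them out. Hence G = C_5 (5T1), of order 5.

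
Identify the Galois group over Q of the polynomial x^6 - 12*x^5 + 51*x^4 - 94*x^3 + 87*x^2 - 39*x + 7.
The polynomial f is an irreducible sextic over Q, so G = Gal(f/Q) is one of the 16 transitive subgroups 6T1, ..., 6T16 of S_6. The discriminant of f is -51195483, which is not a perfect square, so G is not contained in A_6. The transitive groups of degree 6 not contained in A_6 are: C_6 (6T1, order 6), S_3 (6T2, order 6), D_6 (6T3, order 12), C_3 x S_3 (6T5, order 18), A_4 x C_2 (6T6, order 24), S_4 (6T8, order 24), S_3 x S_3 (6T9, order 36), S_4 x C_2 (6T11, order 48), (S_3 x S_3) : C_2 (6T13, order 72), PGL(2,5) (6T14, order 120), S_6 (6T16, order 720). By Dedekind's theorem, for a prime p not dividing disc(f) the degrees of the irreducible factors of f mod p form the cycle type of an element of G. Factoring f modulo the 33 such primes p <= 149 (skipping 3, 17, which divide the discriminant), each new pattern first appears at: mod 2: f = (x^6 + x^4 + x^2 + x + 1), pattern 6; mod 7: f = (x)(x + 3)(x + 5)(x^3 + x^2 + 3), pattern 3+1+1+1; mod 19: f = (x^3 + 13x^2 + 4x + 13)(x^3 + 13x^2 + 11x + 2), pattern 3+3; mod 53: f = (x^2 + 2x + 23)(x^2 + 43x + 46)(x^2 + 49x + 23), pattern 2+2+2; mod 73: f = (x + 4)(x + 16)(x + 17)(x + 47)(x + 61)(x + 62), pattern 1+1+1+1+1+1. No other pattern occurs in this range, so the set of observed cycle types is {6, 3+1+1+1, 3+3, 2+2+2, 1+1+1+1+1+1}. The candidates containing elements of all these cycle types are C_3 x S_3 (6T5) of order 18, S_3 x S_3 (6T9) of order 36, (S_3 x S_3) : C_2 (6T13) of order 72, S_6 (6T16) of order 720; the others are excluded. The observed types are precisely the cycle types that occur in C_3 x S_3 (6T5). Each of the other remaining candidates has further cycle types, and by the Chebotarev density theorem the matching factorization patterns would occur for a proportion of primes equal to their share of the group: S_3 x S_3 (6T9) additionally contains elements of type 2+2+1+1 (9 of its 36 elements, about 25% of primes); (S_3 x S_3) : C_2 (6T13) additionally contains elements of type 4+2, 3+2+1, 2+2+1+1, 2+1+1+1+1 (45 of its 72 elements, about 62% of primes); S_6 (6T16) additionally contains elements of type 5+1, 4+2, 4+1+1, 3+2+1, 2+2+1+1, 2+1+1+1+1 (504 of its 720 elements, about 70% of primes). None of the 33 primes tested shows any such pattern (for each of these groups the chance of that is below 10^-4), which rules them out. Hence G = C_3 x S_3 (6T5), of order 18.

C_3 x S_3 (also written G18)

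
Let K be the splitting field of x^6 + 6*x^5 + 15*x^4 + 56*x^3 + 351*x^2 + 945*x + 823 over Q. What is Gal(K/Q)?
The polynomial f is an irreducible sextic over Q, so G = Gal(f/Q) is one of the 16 transitive subgroups 6T1, ..., 6T16 of S_6. The discriminant of f is -2200994196714027, which is not a perfect square, so G is not contained in A_6. The transitive groups of degree 6 not contained in A_6 are: C_6 (6T1, order 6), S_3 (6T2, order 6), D_6 (6T3, order 12), C_3 x S_3 (6T5, order 18), A_4 x C_2 (6T6, order 24), S_4 (6T8, order 24), S_3 x S_3 (6T9, order 36), S_4 x C_2 (6T11, order 48), (S_3 x S_3) : C_2 (6T13, order 72), PGL(2,5) (6T14, order 120), S_6 (6T16, order 720). By Dedekind's theorem, for a prime p not dividing disc(f) the degrees of the irreducible factors of f mod p form the cycle type of an element of G. Factoring f modulo the 25 such primes p <= 127 (skipping 3, 11, 13, 17, 43, 109, which divide the discriminant), each new pattern first appears at: mod 2: f = (x^6 + x^4 + x^2 + x + 1), pattern 6; mod 7: f = (x + 5)(x^2 + 4x + 6)(x^3 + 4x^2 + 2x + 2), pattern 3+2+1; mod 23: f = (x^2 + 4x + 20)(x^4 + 2x^3 + 10x^2 + 22x + 17), pattern 4+2; mod 31: f = (x + 5)(x + 19)(x^2 + 17x + 19)(x^2 + 27x + 29), pattern 2+2+1+1; mod 61: f = (x + 1)(x + 29)(x + 43)(x + 54)(x^2 + x + 56), pattern 2+1+1+1+1; mod 97: f = (x + 18)(x + 26)(x + 75)(x^3 + 81x^2 + 91x + 59), pattern 3+1+1+1; mod 113: f = (x^2 + 14x + 73)(x^2 + 20x + 4)(x^2 + 85x + 45), pattern 2+2+2; mod 127: f = (x^3 + 13x^2 + 82)(x^3 + 120x^2 + 106x + 120), pattern 3+3. No other pattern occurs in this range, so the set of observed cycle types is {6, 3+2+1, 4+2, 2+2+1+1, 2+1+1+1+1, 3+1+1+1, 2+2+2, 3+3}. The candidates containing elements of all these cycle types are (S_3 x S_3) : C_2 (6T13) of order 72, S_6 (6T16) of order 720; the others are excluded. The observed types are precisely the cycle types that occur in (S_3 x S_3) : C_2 (6T13) (apart from the identity). Each of the other remaining candidates has further cycle types, and by the Chebotarev density theorem the matching factorization patterns would occur for a proportion of primes equal to their share of the group: S_6 (6T16) additionally contains elements of type 5+1, 4+1+1 (234 of its 720 elements, about 32% of primes). None of the 25 primes tested shows any such pattern (for each of these groups the chance of that is below 10^-4), which rules them out. Hence G = (S_3 x S_3) : C_2 (6T13), of order 72.

(S_3 x S_3) : C_2 (also written G72)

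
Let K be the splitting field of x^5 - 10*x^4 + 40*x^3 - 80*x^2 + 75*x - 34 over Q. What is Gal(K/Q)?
The polynomial f is an irreducible quintic over Q, so G = Gal(f/Q) is a transitive subgroup of S_5: one of C_5 (5T1, order 5), D_5 (5T2, order 10), F_20 (5T3, order 20), A_5 (5T4, order 60) or S_5 (5T5, order 120). The discriminant of f is 64000000 = 8000^2, a perfect square, so G is contained in A_5. The transitive groups of degree 5 contained in A_5 are: C_5 (5T1, order 5), D_5 (5T2, order 10), A_5 (5T4, order 60). By Dedekind's theorem, for a prime p not dividing disc(f) the degrees of the irreducible factors of f mod p form the cycle type of an element of G. Factoring f modulo the 23 such primes p <= 97 (skipping 2, 5, which divide the discriminant), each new pattern first appears at: mod 3: f = (x + 1)(x^2 + 1)(x^2 + x + 2), pattern 2+2+1; mod 7: f = (x^5 + 4x^4 + 5x^3 + 4x^2 + 5x + 1), pattern 5. No other pattern occurs in this range, so the set of observed cycle types is {2+2+1, 5}. The candidates containing elements of all these cycle types are D_5 (5T2) of order 10, A_5 (5T4) of order 60; the others are excluded. The observed types are precisely the cycle types that occur in D_5 (5T2) (apart from the identity). Each of the other remaining candidates has further cycle types, and by the Chebotarev density theorem the matching factorization patterns would occur for a proportion of primes equal to their share of the group: A_5 (5T4) additionally contains elements of type 3+1+1 (20 of its 60 elements, about 33% of primes). None of the 23 primes tested shows any such pattern (for each of these groups the chance of that is below 10^-4), which rules them out. Hence G = D_5 (5T2), of order 10.

5T2: D_5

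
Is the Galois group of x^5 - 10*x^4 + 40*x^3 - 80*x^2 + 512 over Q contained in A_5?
The polynomial is irreducible of degree 5 over Q. Its discriminant is 67108864000000 = 8192000^2, a perfect square. A Galois group lies in the alternating group exactly when the discriminant is a square in Q, so the Galois group (D_5) is contained in A_5.

Yes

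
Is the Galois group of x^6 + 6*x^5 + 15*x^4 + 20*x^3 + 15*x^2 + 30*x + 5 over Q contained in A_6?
The polynomial is irreducible of degree 6 over Q. Its discriminant is 746496000000 = 864000^2, a perfect square. A Galois group lies in the alternating group exactly when the discriminant is a square in Q, so the Galois group (A_6) is contained in A_6.

Yes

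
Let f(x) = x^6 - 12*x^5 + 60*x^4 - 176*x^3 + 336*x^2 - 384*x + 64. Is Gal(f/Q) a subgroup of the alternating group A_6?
The polynomial is irreducible of degree 6 over Q. Its discriminant is 5410421842378752, which is not a perfect square. A Galois group lies in the alternating group exactly when the discriminant is a square in Q, so the Galois group (S_3 x S_3) is not contained in A_6.

No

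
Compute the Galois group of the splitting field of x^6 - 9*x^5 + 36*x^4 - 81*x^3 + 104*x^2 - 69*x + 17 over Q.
S_4 (also written S4-)

The polynomial f is an irreducible sextic over Q, so G = Gal(f/Q) is one of the 16 transitive subgroups 6T1, ..., 6T16 of S_6. The discriminant of f is 810448, which is not a perfect square, so G is not contained in A_6. The transitive groups of degree 6 not contained in A_6 are: C_6 (6T1, order 6), S_3 (6T2, order 6), D_6 (6T3, order 12), C_3 x S_3 (6T5, order 18), A_4 x C_2 (6T6, order 24), S_4 (6T8, order 24), S_3 x S_3 (6T9, order 36), S_4 x C_2 (6T11, order 48), (S_3 x S_3) : C_2 (6T13, order 72), PGL(2,5) (6T14, order 120), S_6 (6T16, order 720). By Dedekind's theorem, for a prime p not dividing disc(f) the degrees of the irreducible factors of f mod p form the cycle type of an element of G. Factoring f modulo the 22 such primes p <= 89 (skipping 2, 37, which divide the discriminant), each new pattern first appears at: mod 3: f = (x^3 + x^2 + 2x + 1)(x^3 + 2x^2 + 2x + 2), pattern 3+3; mod 5: f = (x^2 + x + 2)(x^2 + 2x + 4)(x^2 + 3x + 4), pattern 2+2+2; mod 17: f = (x)(x + 14)(x^4 + 11x^3 + x^2 + 7x + 6), pattern 4+1+1; mod 67: f = (x + 3)(x + 61)(x^2 + 64x + 42)(x^2 + 64x + 52), pattern 2+2+1+1. No other pattern occurs in this range, so the set of observed cycle types is {3+3, 2+2+2, 4+1+1, 2+2+1+1}. The candidates containing elements of all these cycle types are S_4 (6T8) of order 24, S_4 x C_2 (6T11) of order 48, PGL(2,5) (6T14) of order 120, S_6 (6T16) of order 720; the others are excluded. The observed types are precisely the cycle types that occur in S_4 (6T8) (apart from the identity). Each of the other remaining candidates has further cycle types, and by the Chebotarev density theorem the matching factorization patterns would occur for a proportion of primes equal to their share of the group: S_4 x C_2 (6T11) additionally contains elements of type 6, 4+2, 2+1+1+1+1 (17 of its 48 elements, about 35% of primes); PGL(2,5) (6T14) additionally contains elements of type 6, 5+1 (44 of its 120 elements, about 37% of primes); S_6 (6T16) additionally contains elements of type 6, 5+1, 4+2, 3+2+1, 3+1+1+1, 2+1+1+1+1 (529 of its 720 elements, about 73% of primes). None of the 22 primes tested shows any such pattern (for each of these groups the chance of that is below 10^-4), which rules them out. Hence G = S_4 (6T8), of order 24.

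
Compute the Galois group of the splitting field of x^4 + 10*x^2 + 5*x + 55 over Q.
The polynomial is an irreducible quartic over Q and its discriminant is 14535125, which is not a perfect square, so the Galois group is not contained in A_4. The resolvent cubic y^3 - 10*y^2 - 220*y + 2175 has exactly one rational root, so the Galois group is C_4 or D_4. The quartic becomes reducible over Q(sqrt(disc)), so the group is C_4.

C_4 (order 4)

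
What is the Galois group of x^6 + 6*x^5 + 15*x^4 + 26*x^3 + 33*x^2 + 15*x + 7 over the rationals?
6T13: (S_3 x S_3) : C_2

The polynomial f is an irreducible sextic over Q, so G = Gal(f/Q) is one of the 16 transitive subgroups 6T1, ..., 6T16 of S_6. The discriminant of f is -6604217307, which is not a perfect square, so G is not contained in A_6. The transitive groups of degree 6 not contained in A_6 are: C_6 (6T1, order 6), S_3 (6T2, order 6), D_6 (6T3, order 12), C_3 x S_3 (6T5, order 18), A_4 x C_2 (6T6, order 24), S_4 (6T8, order 24), S_3 x S_3 (6T9, order 36), S_4 x C_2 (6T11, order 48), (S_3 x S_3) : C_2 (6T13, order 72), PGL(2,5) (6T14, order 120), S_6 (6T16, order 720). By Dedekind's theorem, for a prime p not dividing disc(f) the degrees of the irreducible factors of f mod p form the cycle type of an element of G. Factoring f modulo the 28 such primes p <= 127 (skipping 3, 17, 43, which divide the discriminant), each new pattern first appears at: mod 2: f = (x^6 + x^4 + x^2 + x + 1), pattern 6; mod 7: f = (x)(x^2 + 5x + 5)(x^3 + x^2 + 5x + 3), pattern 3+2+1; mod 11: f = (x^2 + 2x + 5)(x^4 + 4x^3 + 2x^2 + 2x + 8), pattern 4+2; mod 13: f = (x + 2)(x + 5)(x^2 + 5x + 1)(x^2 + 7x + 2), pattern 2+2+1+1; mod 61: f = (x + 23)(x + 46)(x + 48)(x + 58)(x^2 + 14x + 12), pattern 2+1+1+1+1; mod 97: f = (x + 25)(x + 51)(x + 95)(x^3 + 29x^2 + 44x + 24), pattern 3+1+1+1; mod 113: f = (x^2 + 5x + 103)(x^2 + 6x + 105)(x^2 + 108x + 58), pattern 2+2+2; mod 127: f = (x^3 + 42x^2 + 11x + 37)(x^3 + 91x^2 + 119x + 86), pattern 3+3. No other pattern occurs in this range, so the set of observed cycle types is {6, 3+2+1, 4+2, 2+2+1+1, 2+1+1+1+1, 3+1+1+1, 2+2+2, 3+3}. The candidates containing elements of all these cycle types are (S_3 x S_3) : C_2 (6T13) of order 72, S_6 (6T16) of order 720; the others are excluded. The observed types are precisely the cycle types that occur in (S_3 x S_3) : C_2 (6T13) (apart from the identity). Each of the other remaining candidates has further cycle types, and by the Chebotarev density theorem the matching factorization patterns would occur for a proportion of primes equal to their share of the group: S_6 (6T16) additionally contains elements of type 5+1, 4+1+1 (234 of its 720 elements, about 32% of primes). None of the 28 primes tested shows any such pattern (for each of these groups the chance of that is below 10^-4), which rules them out. Hence G = (S_3 x S_3) : C_2 (6T13), of order 72.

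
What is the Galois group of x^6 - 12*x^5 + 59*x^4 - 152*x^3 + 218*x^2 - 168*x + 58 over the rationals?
S_4 (also written S4-)

The polynomial f is an irreducible sextic over Q, so G = Gal(f/Q) is one of the 16 transitive subgroups 6T1, ..., 6T16 of S_6. The discriminant of f is -5120000, which is not a perfect square, so G is not contained in A_6. The transitive groups of degree 6 not contained in A_6 are: C_6 (6T1, order 6), S_3 (6T2, order 6), D_6 (6T3, order 12), C_3 x S_3 (6T5, order 18), A_4 x C_2 (6T6, order 24), S_4 (6T8, order 24), S_3 x S_3 (6T9, order 36), S_4 x C_2 (6T11, order 48), (S_3 x S_3) : C_2 (6T13, order 72), PGL(2,5) (6T14, order 120), S_6 (6T16, order 720). By Dedekind's theorem, for a prime p not dividing disc(f) the degrees of the irreducible factors of f mod p form the cycle type of an element of G. Factoring f modulo the 22 such primes p <= 89 (skipping 2, 5, which divide the discriminant), each new pattern first appears at: mod 3: f = (x^3 + x^2 + 2x + 1)(x^3 + 2x^2 + x + 1), pattern 3+3; mod 7: f = (x^2 + 2x + 5)(x^2 + 3x + 6)(x^2 + 4x + 1), pattern 2+2+2; mod 13: f = (x + 2)(x + 7)(x^4 + 5x^3 + 12x + 6), pattern 4+1+1; mod 43: f = (x + 10)(x + 29)(x^2 + 39x + 8)(x^2 + 39x + 14), pattern 2+2+1+1. No other pattern occurs in this range, so the set of observed cycle types is {3+3, 2+2+2, 4+1+1, 2+2+1+1}. The candidates containing elements of all these cycle types are S_4 (6T8) of order 24, S_4 x C_2 (6T11) of order 48, PGL(2,5) (6T14) of order 120, S_6 (6T16) of order 720; the others are excluded. The observed types are precisely the cycle types that occur in S_4 (6T8) (apart from the identity). Each of the other remaining candidates has further cycle types, and by the Chebotarev density theorem the matching factorization patterns would occur for a proportion of primes equal to their share of the group: S_4 x C_2 (6T11) additionally contains elements of type 6, 4+2, 2+1+1+1+1 (17 of its 48 elements, about 35% of primes); PGL(2,5) (6T14) additionally contains elements of type 6, 5+1 (44 of its 120 elements, about 37% of primes); S_6 (6T16) additionally contains elements of type 6, 5+1, 4+2, 3+2+1, 3+1+1+1, 2+1+1+1+1 (529 of its 720 elements, about 73% of primes). None of the 22 primes tested shows any such pattern (for each of these groups the chance of that is below 10^-4), which rules them out. Hence G = S_4 (6T8), of order 24.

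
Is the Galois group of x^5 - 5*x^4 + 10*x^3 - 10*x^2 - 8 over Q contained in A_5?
Yes

The polynomial is irreducible of degree 5 over Q. Its discriminant is 64000000 = 8000^2, a perfect square. A Galois group lies in the alternating group exactly when the discriminant is a square in Q, so the Galois group (D_5) is contained in A_5.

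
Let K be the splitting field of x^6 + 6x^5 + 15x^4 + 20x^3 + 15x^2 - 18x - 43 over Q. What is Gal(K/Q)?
6T15: A_6

The polynomial f is an irreducible sextic over Q, so G = Gal(f/Q) is one of the 16 transitive subgroups 6T1, ..., 6T16 of S_6. The discriminant of f is 746496000000 = 864000^2, a perfect square, so G is contained in A_6. The transitive groups of degree 6 contained in A_6 are: A_4 (6T4, order 12), S_4 (6T7, order 24), (C_3 x C_3) : C_4 (6T10, order 36), PSL(2,5) (6T12, order 60), A_6 (6T15, order 360). By Dedekind's theorem, for a prime p not dividing disc(f) the degrees of the irreducible factors of f mod p form the cycle type of an element of G. Factoring f modulo the 6 such primes p <= 23 (skipping 2, 3, 5, which divide the discriminant), each new pattern first appears at: mod 7: f = (x + 5)(x^5 + x^4 + 3x^3 + 5x^2 + 4x + 4), pattern 5+1; mod 23: f = (x + 3)(x + 12)(x + 17)(x^3 + 20x^2 + 4x + 15), pattern 3+1+1+1. No other pattern occurs in this range, so the set of observed cycle types is {5+1, 3+1+1+1}. Among the candidates above, the only group containing elements of all these cycle types is A_6 (6T15) — each of A_4 (6T4), S_4 (6T7), (C_3 x C_3) : C_4 (6T10), PSL(2,5) (6T12) lacks at least one of them. Hence G = A_6 (6T15), of order 360.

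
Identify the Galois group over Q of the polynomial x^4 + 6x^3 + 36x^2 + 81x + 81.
The polynomial is an irreducible quartic over Q and its discriminant is 66430125, which is not a perfect square, so the Galois group is not contained in A_4. The resolvent cubic y^3 - 36*y^2 + 162*y + 2187 has exactly one rational root, so the Galois group is C_4 or D_4. The quartic becomes reducible over Q(sqrt(disc)), so the group is C_4.

C_4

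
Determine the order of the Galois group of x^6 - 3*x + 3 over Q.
The degree of the splitting field over Q equals the order of the Galois group, so first determine the group. The polynomial f is an irreducible sextic over Q, so G = Gal(f/Q) is one of the 16 transitive subgroups 6T1, ..., 6T16 of S_6. The discriminant of f is -9059283, which is not a perfect square, so G is not contained in A_6. The transitive groups of degree 6 not contained in A_6 are: C_6 (6T1, order 6), S_3 (6T2, order 6), D_6 (6T3, order 12), C_3 x S_3 (6T5, order 18), A_4 x C_2 (6T6, order 24), S_4 (6T8, order 24), S_3 x S_3 (6T9, order 36), S_4 x C_2 (6T11, order 48), (S_3 x S_3) : C_2 (6T13, order 72), PGL(2,5) (6T14, order 120), S_6 (6T16, order 720). By Dedekind's theorem, for a prime p not dividing disc(f) the degrees of the irreducible factors of f mod p form the cycle type of an element of G. Factoring f modulo the 28 such primes p <= 127 (skipping 3, 17, 43, which divide the discriminant), each new pattern first appears at: mod 2: f = (x^6 + x + 1), pattern 6; mod 7: f = (x + 1)(x^2 + 4x + 6)(x^3 + 2x^2 + x + 4), pattern 3+2+1; mod 11: f = (x^2 + 9x + 2)(x^4 + 2x^3 + 2x^2 + 7), pattern 4+2; mod 13: f = (x + 3)(x + 8)(x^2 + 3x + 6)(x^2 + 12x + 3), pattern 2+2+1+1; mod 61: f = (x + 40)(x + 51)(x + 57)(x + 59)(x^2 + 37x + 50), pattern 2+1+1+1+1; mod 97: f = (x + 48)(x + 85)(x + 87)(x^3 + 71x^2 + 60x + 63), pattern 3+1+1+1; mod 113: f = (x^2 + 49x + 72)(x^2 + 68x + 105)(x^2 + 109x + 10), pattern 2+2+2; mod 127: f = (x^3 + 39x^2 + 106x + 109)(x^3 + 88x^2 + 18x + 21), pattern 3+3. No other pattern occurs in this range, so the set of observed cycle types is {6, 3+2+1, 4+2, 2+2+1+1, 2+1+1+1+1, 3+1+1+1, 2+2+2, 3+3}. The candidates containing elements of all these cycle types are (S_3 x S_3) : C_2 (6T13) of order 72, S_6 (6T16) of order 720; the others are excluded. The observed types are precisely the cycle types that occur in (S_3 x S_3) : C_2 (6T13) (apart from the identity). Each of the other remaining candidates has further cycle types, and by the Chebotarev density theorem the matching factorization patterns would occur for a proportion of primes equal to their share of the group: S_6 (6T16) additionally contains elements of type 5+1, 4+1+1 (234 of its 720 elements, about 32% of primes). None of the 28 primes tested shows any such pattern (for each of these groups the chance of that is below 10^-4), which rules them out. Hence G = (S_3 x S_3) : C_2 (6T13), of order 72. The Galois group (S_3 x S_3) : C_2 (6T13) has order 72, so the splitting field has degree 72 over Q.

72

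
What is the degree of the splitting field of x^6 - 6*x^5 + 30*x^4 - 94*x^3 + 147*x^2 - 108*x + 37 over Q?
120

The degree of the splitting field over Q equals the order of the Galois group, so first determine the group. The polynomial f is an irreducible sextic over Q, so G = Gal(f/Q) is one of the 16 transitive subgroups 6T1, ..., 6T16 of S_6. The discriminant of f is -5217636731328, which is not a perfect square, so G is not contained in A_6. The transitive groups of degree 6 not contained in A_6 are: C_6 (6T1, order 6), S_3 (6T2, order 6), D_6 (6T3, order 12), C_3 x S_3 (6T5, order 18), A_4 x C_2 (6T6, order 24), S_4 (6T8, order 24), S_3 x S_3 (6T9, order 36), S_4 x C_2 (6T11, order 48), (S_3 x S_3) : C_2 (6T13, order 72), PGL(2,5) (6T14, order 120), S_6 (6T16, order 720). By Dedekind's theorem, for a prime p not dividing disc(f) the degrees of the irreducible factors of f mod p form the cycle type of an element of G. Factoring f modulo the 21 such primes p <= 89 (skipping 2, 3, 7, which divide the discriminant), each new pattern first appears at: mod 5: f = (x^6 + 4x^5 + x^3 + 2x^2 + 2x + 2), pattern 6; mod 11: f = (x + 7)(x^5 + 9x^4 + 5x^2 + 2x + 10), pattern 5+1; mod 13: f = (x + 7)(x + 9)(x^4 + 4x^3 + 7x^2 + 10x + 1), pattern 4+1+1; mod 23: f = (x + 9)(x + 11)(x^2 + 4x + 16)(x^2 + 16x + 3), pattern 2+2+1+1; mod 43: f = (x^3 + 2x^2 + 2x + 34)(x^3 + 35x^2 + x + 15), pattern 3+3; mod 61: f = (x^2 + 19x + 20)(x^2 + 43x + 14)(x^2 + 54x + 40), pattern 2+2+2. No other pattern occurs in this range, so the set of observed cycle types is {6, 5+1, 4+1+1, 2+2+1+1, 3+3, 2+2+2}. The candidates containing elements of all these cycle types are PGL(2,5) (6T14) of order 120, S_6 (6T16) of order 720; the others are excluded. The observed types are precisely the cycle types that occur in PGL(2,5) (6T14) (apart from the identity). Each of the other remaining candidates has further cycle types, and by the Chebotarev density theorem the matching factorization patterns would occur for a proportion of primes equal to their share of the group: S_6 (6T16) additionally contains elements of type 4+2, 3+2+1, 3+1+1+1, 2+1+1+1+1 (265 of its 720 elements, about 37% of primes). None of the 21 primes tested shows any such pattern (for each of these groups the chance of that is below 10^-4), which rules them out. Hence G = PGL(2,5) (6T14), of order 120. The Galois group PGL(2,5) (6T14) has order 120, so the splitting field has degree 120 over Q.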